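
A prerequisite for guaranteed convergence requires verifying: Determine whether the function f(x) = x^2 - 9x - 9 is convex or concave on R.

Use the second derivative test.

f(x) = x^2 - 9x - 9
f'(x) = 2x - 9
f''(x) = 2
Since f''(x) = 2 > 0 for all x, f is convex on R.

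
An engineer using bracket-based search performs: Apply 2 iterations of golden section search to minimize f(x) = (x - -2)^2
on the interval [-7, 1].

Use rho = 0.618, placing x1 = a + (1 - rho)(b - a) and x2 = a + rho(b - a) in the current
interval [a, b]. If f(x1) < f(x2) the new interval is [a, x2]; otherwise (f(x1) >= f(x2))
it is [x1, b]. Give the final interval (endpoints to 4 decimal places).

Golden section search for min of f(x) = (x - -2)^2 on [-7, 1].
Each step: x1 = a + (1 - rho)(b - a), x2 = a + rho(b - a); if f(x1) < f(x2) keep [a, x2], otherwise keep [x1, b].
Step 1: [-7.0000, 1.0000], x1=-3.9440 (f=3.7791), x2=-2.0560 (f=0.0031); f(x1) > f(x2) => keep [-3.9440, 1.0000]
Step 2: [-3.9440, 1.0000], x1=-2.0554 (f=0.0031), x2=-0.8886 (f=1.2352); f(x1) < f(x2) => keep [-3.9440, -0.8886]
Final interval: [-3.9440, -0.8886]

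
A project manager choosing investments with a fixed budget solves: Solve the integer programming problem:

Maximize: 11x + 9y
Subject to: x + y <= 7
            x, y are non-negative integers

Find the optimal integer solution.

Objective: 11x + 9y, constraint: x + y <= 7
Coefficient of x is 11 >= coefficient of y is 9, so allocate the entire budget to x.
Optimal: x = 7, y = 0, value = 77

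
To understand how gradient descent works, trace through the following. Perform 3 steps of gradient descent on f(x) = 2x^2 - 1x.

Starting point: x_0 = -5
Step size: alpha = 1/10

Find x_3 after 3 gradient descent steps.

f(x) = 2x^2 - 1x, f'(x) = 4x + (-1)
Step 1: f'(-5) = -21, x_1 = -5 - 1/10 * -21 = -29/10
Step 2: f'(-29/10) = -63/5, x_2 = -29/10 - 1/10 * -63/5 = -41/25
Step 3: f'(-41/25) = -189/25, x_3 = -41/25 - 1/10 * -189/25 = -221/250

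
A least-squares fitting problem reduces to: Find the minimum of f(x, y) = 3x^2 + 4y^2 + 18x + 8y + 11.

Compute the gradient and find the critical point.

f(x,y) = 3x^2 + 4y^2 + 18x + 8y + 11
df/dx = 6x + (18) = 0  =>  x = -3
df/dy = 8y + (8) = 0  =>  y = -1
f(-3, -1) = 3*(-3)^2 + 4*(-1)^2 + 18*(-3) + 8*(-1) + 11 = -20
Hessian is diagonal with entries 6, 8 > 0, so this is a minimum.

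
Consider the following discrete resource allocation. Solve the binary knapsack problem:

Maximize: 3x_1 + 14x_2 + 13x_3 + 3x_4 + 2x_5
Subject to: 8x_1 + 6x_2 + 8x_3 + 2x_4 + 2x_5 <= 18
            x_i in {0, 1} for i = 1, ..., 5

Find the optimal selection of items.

Items: item 1 (v=3, w=8), item 2 (v=14, w=6), item 3 (v=13, w=8), item 4 (v=3, w=2), item 5 (v=2, w=2)
Capacity: 18
Checking all 32 subsets (w = total weight, v = total value):
  {}: w = 0, v = 0
  {1}: w = 8, v = 3
  {2}: w = 6, v = 14
  {3}: w = 8, v = 13
  {4}: w = 2, v = 3
  {5}: w = 2, v = 2
  {1, 2}: w = 14, v = 17
  {1, 3}: w = 16, v = 16
  {1, 4}: w = 10, v = 6
  {1, 5}: w = 10, v = 5
  {2, 3}: w = 14, v = 27
  {2, 4}: w = 8, v = 17
  {2, 5}: w = 8, v = 16
  {3, 4}: w = 10, v = 16
  {3, 5}: w = 10, v = 15
  {4, 5}: w = 4, v = 5
  {1, 2, 3}: w = 22 > 18, infeasible
  {1, 2, 4}: w = 16, v = 20
  {1, 2, 5}: w = 16, v = 19
  {1, 3, 4}: w = 18, v = 19
  {1, 3, 5}: w = 18, v = 18
  {1, 4, 5}: w = 12, v = 8
  {2, 3, 4}: w = 16, v = 30
  {2, 3, 5}: w = 16, v = 29
  {2, 4, 5}: w = 10, v = 19
  {3, 4, 5}: w = 12, v = 18
  {1, 2, 3, 4}: w = 24 > 18, infeasible
  {1, 2, 3, 5}: w = 24 > 18, infeasible
  {1, 2, 4, 5}: w = 18, v = 22
  {1, 3, 4, 5}: w = 20 > 18, infeasible
  {2, 3, 4, 5}: w = 18, v = 32
  {1, 2, 3, 4, 5}: w = 26 > 18, infeasible
Best feasible subset: items [2, 3, 4, 5]
Total weight: 18 <= 18, total value: 32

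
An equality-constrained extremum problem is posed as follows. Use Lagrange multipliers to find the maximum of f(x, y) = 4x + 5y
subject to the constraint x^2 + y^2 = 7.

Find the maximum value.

Set up Lagrange conditions: grad f = lambda * grad g
  4 = 2*lambda*x
  5 = 2*lambda*y
From these: x/y = 4/5, so x = 4t, y = 5t for some t.
Substitute into constraint: (4t)^2 + (5t)^2 = 7
  t^2 * 41 = 7
  t = sqrt(7/41)
Maximum = 4*x + 5*y = (4^2 + 5^2)*t = 41 * sqrt(7/41) = sqrt(287)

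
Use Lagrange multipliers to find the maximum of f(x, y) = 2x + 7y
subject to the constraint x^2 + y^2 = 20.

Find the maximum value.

Set up Lagrange conditions: grad f = lambda * grad g
  2 = 2*lambda*x
  7 = 2*lambda*y
From these: x/y = 2/7, so x = 2t, y = 7t for some t.
Substitute into constraint: (2t)^2 + (7t)^2 = 20
  t^2 * 53 = 20
  t = sqrt(20/53)
Maximum = 2*x + 7*y = (2^2 + 7^2)*t = 53 * sqrt(20/53) = sqrt(1060)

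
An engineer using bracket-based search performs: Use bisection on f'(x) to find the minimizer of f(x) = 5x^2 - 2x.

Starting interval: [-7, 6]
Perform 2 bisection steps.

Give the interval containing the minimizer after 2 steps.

Finding critical point of f(x) = 5x^2 - 2x using bisection on f'(x) = 10x + -2.
f'(x) = 0 when x = 1/5.
Starting interval: [-7, 6]
Step 1: mid = -1/2, f'(mid) = -7, new interval = [-1/2, 6]
Step 2: mid = 11/4, f'(mid) = 51/2, new interval = [-1/2, 11/4]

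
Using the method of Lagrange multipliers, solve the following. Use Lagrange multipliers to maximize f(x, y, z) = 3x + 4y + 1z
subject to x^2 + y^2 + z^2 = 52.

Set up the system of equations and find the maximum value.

Lagrange conditions: 3 = 2*lambda*x, 4 = 2*lambda*y, 1 = 2*lambda*z
So x:3 = y:4 = z:1, i.e. x = 3t, y = 4t, z = 1t
Constraint: t^2*(3^2 + 4^2 + 1^2) = 52
  t^2 * 26 = 52  =>  t = sqrt(2)
Maximum = 3*3t + 4*4t + 1*1t = 26*sqrt(2) = sqrt(1352)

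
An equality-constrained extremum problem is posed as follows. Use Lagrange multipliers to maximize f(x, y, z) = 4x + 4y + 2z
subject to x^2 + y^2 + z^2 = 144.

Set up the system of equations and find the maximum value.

Lagrange conditions: 4 = 2*lambda*x, 4 = 2*lambda*y, 2 = 2*lambda*z
So x:4 = y:4 = z:2, i.e. x = 4t, y = 4t, z = 2t
Constraint: t^2*(4^2 + 4^2 + 2^2) = 144
  t^2 * 36 = 144  =>  t = sqrt(4)
Maximum = 4*4t + 4*4t + 2*2t = 36*sqrt(4) = 72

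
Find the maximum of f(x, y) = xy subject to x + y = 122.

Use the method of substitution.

Substitute y = 122 - x into f(x,y) = xy:
g(x) = x(122 - x) = 122x - x^2
g'(x) = 122 - 2x = 0  =>  x = 61
y = 122 - 61 = 61
Maximum value = 61 * 61 = 3721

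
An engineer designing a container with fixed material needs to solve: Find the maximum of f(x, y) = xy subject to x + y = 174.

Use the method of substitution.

Substitute y = 174 - x into f(x,y) = xy:
g(x) = x(174 - x) = 174x - x^2
g'(x) = 174 - 2x = 0  =>  x = 87
y = 174 - 87 = 87
Maximum value = 87 * 87 = 7569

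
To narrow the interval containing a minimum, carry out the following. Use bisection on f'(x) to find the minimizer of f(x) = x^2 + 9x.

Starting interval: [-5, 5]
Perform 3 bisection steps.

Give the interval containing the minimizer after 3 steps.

Finding critical point of f(x) = x^2 + 9x using bisection on f'(x) = 2x + 9.
f'(x) = 0 when x = -9/2.
Starting interval: [-5, 5]
Step 1: mid = 0, f'(mid) = 9, new interval = [-5, 0]
Step 2: mid = -5/2, f'(mid) = 4, new interval = [-5, -5/2]
Step 3: mid = -15/4, f'(mid) = 3/2, new interval = [-5, -15/4]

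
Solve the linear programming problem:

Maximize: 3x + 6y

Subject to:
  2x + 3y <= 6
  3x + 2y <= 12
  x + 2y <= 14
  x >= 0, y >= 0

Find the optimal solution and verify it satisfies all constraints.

Feasible vertices: (0, 0), (0, 2), (3, 0)
Objective 3x + 6y at each vertex:
  (0, 0): 0
  (0, 2): 12
  (3, 0): 9
Maximum is 12 at (0, 2).
Verify constraints at (x, y) = (0, 2):
  2*0 + 3*2 = 6 <= 6 (active)
  3*0 + 2*2 = 4 <= 12
  1*0 + 2*2 = 4 <= 14
  x = 0 >= 0, y = 2 >= 0. All constraints satisfied.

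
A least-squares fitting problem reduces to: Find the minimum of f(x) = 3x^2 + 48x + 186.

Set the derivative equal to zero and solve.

f(x) = 3x^2 + 48x + 186
f'(x) = 6x + (48) = 0
x = -48/6 = -8
f(-8) = -6
Since f''(x) = 6 > 0, this is a minimum.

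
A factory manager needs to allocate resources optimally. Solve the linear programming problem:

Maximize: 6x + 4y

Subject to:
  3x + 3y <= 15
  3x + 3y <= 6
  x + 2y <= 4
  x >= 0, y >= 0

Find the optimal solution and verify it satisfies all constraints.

Feasible vertices: (0, 0), (0, 2), (2, 0)
Objective 6x + 4y at each vertex:
  (0, 0): 0
  (0, 2): 8
  (2, 0): 12
Maximum is 12 at (2, 0).
Verify constraints at (x, y) = (2, 0):
  3*2 + 3*0 = 6 <= 15
  3*2 + 3*0 = 6 <= 6 (active)
  1*2 + 2*0 = 2 <= 4
  x = 2 >= 0, y = 0 >= 0. All constraints satisfied.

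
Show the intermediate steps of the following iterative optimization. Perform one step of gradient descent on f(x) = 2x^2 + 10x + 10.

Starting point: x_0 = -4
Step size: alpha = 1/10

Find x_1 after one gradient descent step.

f(x) = 2x^2 + 10x + 10
f'(x) = 4x + 10
f'(-4) = 4*-4 + (10) = -6
x_1 = x_0 - alpha * f'(x_0) = -4 - 1/10 * -6 = -17/5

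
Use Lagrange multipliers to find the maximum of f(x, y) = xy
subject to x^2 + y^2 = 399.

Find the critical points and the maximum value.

Lagrange conditions: y = 2*lambda*x and x = 2*lambda*y
If x = 0 then y = 0, violating the constraint, so x, y != 0.
Dividing: y/x = x/y => x^2 = y^2 => y = x or y = -x
Constraint: 2x^2 = 399 => x^2 = 399/2 => x = +/-sqrt(399/2)
Critical points: (sqrt(399/2), sqrt(399/2)), (-sqrt(399/2), -sqrt(399/2)), (sqrt(399/2), -sqrt(399/2)), (-sqrt(399/2), sqrt(399/2))
  y = x:  xy = x^2 = 399/2  at (sqrt(399/2), sqrt(399/2)) and (-sqrt(399/2), -sqrt(399/2))
  y = -x: xy = -x^2 = -399/2 at (sqrt(399/2), -sqrt(399/2)) and (-sqrt(399/2), sqrt(399/2))
Maximum xy = 399/2 at (sqrt(399/2), sqrt(399/2)) and (-sqrt(399/2), -sqrt(399/2))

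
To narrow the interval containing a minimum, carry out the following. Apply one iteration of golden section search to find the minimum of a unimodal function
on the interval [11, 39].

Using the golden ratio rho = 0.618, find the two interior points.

Golden section search on [11, 39].
Golden ratio rho = 0.618 (approx).
Interior points:
  x_1 = 11 + (1-0.618)*28 = 21.6960
  x_2 = 11 + 0.618*28 = 28.3040
Compare f(x_1) and f(x_2) to determine which subinterval to keep.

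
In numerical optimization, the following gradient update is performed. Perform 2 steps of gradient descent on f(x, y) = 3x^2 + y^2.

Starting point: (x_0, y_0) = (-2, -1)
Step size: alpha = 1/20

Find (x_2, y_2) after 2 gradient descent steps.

f(x,y) = 3x^2 + y^2
grad_x = 6x + 0y, grad_y = 2y + 0x
Step 1: grad = (-12, -2), (-7/5, -9/10)
Step 2: grad = (-42/5, -9/5), (-49/50, -81/100)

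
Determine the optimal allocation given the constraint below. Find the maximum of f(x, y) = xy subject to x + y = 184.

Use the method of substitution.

Substitute y = 184 - x into f(x,y) = xy:
g(x) = x(184 - x) = 184x - x^2
g'(x) = 184 - 2x = 0  =>  x = 92
y = 184 - 92 = 92
Maximum value = 92 * 92 = 8464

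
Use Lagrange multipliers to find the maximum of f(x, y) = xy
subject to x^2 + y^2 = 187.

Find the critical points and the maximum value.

Lagrange conditions: y = 2*lambda*x and x = 2*lambda*y
If x = 0 then y = 0, violating the constraint, so x, y != 0.
Dividing: y/x = x/y => x^2 = y^2 => y = x or y = -x
Constraint: 2x^2 = 187 => x^2 = 187/2 => x = +/-sqrt(187/2)
Critical points: (sqrt(187/2), sqrt(187/2)), (-sqrt(187/2), -sqrt(187/2)), (sqrt(187/2), -sqrt(187/2)), (-sqrt(187/2), sqrt(187/2))
  y = x:  xy = x^2 = 187/2  at (sqrt(187/2), sqrt(187/2)) and (-sqrt(187/2), -sqrt(187/2))
  y = -x: xy = -x^2 = -187/2 at (sqrt(187/2), -sqrt(187/2)) and (-sqrt(187/2), sqrt(187/2))
Maximum xy = 187/2 at (sqrt(187/2), sqrt(187/2)) and (-sqrt(187/2), -sqrt(187/2))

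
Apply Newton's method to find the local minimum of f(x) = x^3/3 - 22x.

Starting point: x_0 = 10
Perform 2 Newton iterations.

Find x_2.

f(x) = x^3/3 - 22x
f'(x) = x^2 - 22, f''(x) = 2x
Newton update: x_{n+1} = x_n - (x_n^2 - 22)/(2*x_n)
Step 1: x_0 = 10, f'=78, f''=20, x_1 = 61/10
Step 2: x_1 = 61/10, f'=1521/100, f''=61/5, x_2 = 5921/1220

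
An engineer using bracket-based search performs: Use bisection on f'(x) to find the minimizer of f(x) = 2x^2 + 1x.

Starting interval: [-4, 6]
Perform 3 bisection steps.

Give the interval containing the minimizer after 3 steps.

Finding critical point of f(x) = 2x^2 + 1x using bisection on f'(x) = 4x + 1.
f'(x) = 0 when x = -1/4.
Starting interval: [-4, 6]
Step 1: mid = 1, f'(mid) = 5, new interval = [-4, 1]
Step 2: mid = -3/2, f'(mid) = -5, new interval = [-3/2, 1]
Step 3: mid = -1/4, f'(mid) = 0, new interval = [-1/4, -1/4]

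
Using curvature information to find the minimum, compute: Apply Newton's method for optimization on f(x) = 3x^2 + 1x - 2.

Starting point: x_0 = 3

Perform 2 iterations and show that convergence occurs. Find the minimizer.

f(x) = 3x^2 + 1x - 2, f'(x) = 6x + (1), f''(x) = 6
Step 1: f'(3) = 19, x_1 = 3 - 19/6 = -1/6
Step 2: f'(-1/6) = 0, x_2 = -1/6 (converged)
Newton's method converges in 1 step for quadratics.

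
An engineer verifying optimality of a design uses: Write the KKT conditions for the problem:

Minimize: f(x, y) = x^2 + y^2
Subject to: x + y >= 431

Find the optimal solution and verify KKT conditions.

KKT conditions for min x^2 + y^2 s.t. x + y >= 431:
Stationarity: 2x = mu, 2y = mu
So x = y = mu/2.
Complementary slackness: mu*(x + y - 431) = 0
Primal feasibility: x + y >= 431; dual feasibility: mu >= 0
If mu = 0 then x = y = 0, but 0 + 0 < 431 is infeasible, so the constraint is active.
Constraint active: x + y = 2*(mu/2) = 431 => mu = 431
x = y = 431/2, f = 185761/2
Verify: stationarity 2*(431/2) = 431 = mu; primal 431/2 + 431/2 = 431 >= 431; dual mu = 431 >= 0; complementary slackness 431*(431 - 431) = 0. All KKT conditions hold.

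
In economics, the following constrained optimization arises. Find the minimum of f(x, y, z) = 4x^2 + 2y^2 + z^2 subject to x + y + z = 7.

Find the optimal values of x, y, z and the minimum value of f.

Using Lagrange multipliers on f = 4x^2 + 2y^2 + z^2 with constraint x + y + z = 7:
Conditions: 2*4*x = lambda, 2*2*y = lambda, 2*1*z = lambda
So x = lambda/8, y = lambda/4, z = lambda/2
Substituting into constraint: lambda * (7/8) = 7
lambda = 8
x = 1, y = 2, z = 4
Minimum value = 28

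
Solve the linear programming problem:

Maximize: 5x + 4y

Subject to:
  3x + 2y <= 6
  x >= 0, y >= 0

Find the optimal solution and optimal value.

The feasible region has vertices at [(0, 0), (2, 0), (0, 3)].
Checking objective 5x + 4y at each vertex:
  (0, 0): 5*0 + 4*0 = 0
  (2, 0): 5*2 + 4*0 = 10
  (0, 3): 5*0 + 4*3 = 12
Maximum is 12 at (0, 3).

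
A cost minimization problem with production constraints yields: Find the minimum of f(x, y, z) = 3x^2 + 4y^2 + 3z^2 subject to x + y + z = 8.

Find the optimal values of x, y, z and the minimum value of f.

Using Lagrange multipliers on f = 3x^2 + 4y^2 + 3z^2 with constraint x + y + z = 8:
Conditions: 2*3*x = lambda, 2*4*y = lambda, 2*3*z = lambda
So x = lambda/6, y = lambda/8, z = lambda/6
Substituting into constraint: lambda * (11/24) = 8
lambda = 192/11
x = 32/11, y = 24/11, z = 32/11
Minimum value = 768/11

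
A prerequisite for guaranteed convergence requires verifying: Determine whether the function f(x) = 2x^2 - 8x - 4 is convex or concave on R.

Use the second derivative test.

f(x) = 2x^2 - 8x - 4
f'(x) = 4x - 8
f''(x) = 4
Since f''(x) = 4 > 0 for all x, f is convex on R.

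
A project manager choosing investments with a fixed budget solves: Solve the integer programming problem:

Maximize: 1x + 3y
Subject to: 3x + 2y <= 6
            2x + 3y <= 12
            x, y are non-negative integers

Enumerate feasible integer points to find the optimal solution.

Constraint 1: 3x + 2y <= 6
Constraint 2: 2x + 3y <= 12
Feasible x range (need y >= 0): 0 <= x <= min(6/3, 12/2) => x in {0, ..., 2}.
Enumerate feasible integer points row by row (the coefficient of y is 3 > 0, so for each x the largest feasible y gives the best value):
  x = 0: y <= min((6 - 3*0)/2, (12 - 2*0)/3) => y in {0, ..., 3}; best 1*0 + 3*3 = 9
  x = 1: y <= min((6 - 3*1)/2, (12 - 2*1)/3) => y in {0, ..., 1}; best 1*1 + 3*1 = 4
  x = 2: y <= min((6 - 3*2)/2, (12 - 2*2)/3) => y in {0}; best 1*2 + 3*0 = 2
The maximum 1x + 3y = 9 is achieved at x = 0, y = 3.
Check: 3*0 + 2*3 = 6 <= 6 and 2*0 + 3*3 = 9 <= 12.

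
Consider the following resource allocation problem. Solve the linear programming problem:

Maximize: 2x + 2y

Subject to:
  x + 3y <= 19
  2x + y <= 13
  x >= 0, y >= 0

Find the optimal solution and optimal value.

Feasible vertices: (0, 0), (0, 19/3), (4, 5), (13/2, 0)
Objective 2x + 2y at each:
  (0, 0): 0
  (0, 19/3): 38/3
  (4, 5): 18
  (13/2, 0): 13
Maximum is 18 at (4, 5).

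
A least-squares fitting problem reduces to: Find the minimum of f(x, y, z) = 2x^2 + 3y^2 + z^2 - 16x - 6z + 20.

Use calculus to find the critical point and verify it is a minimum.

f(x,y,z) = 2x^2 + 3y^2 + z^2 - 16x - 6z + 20
df/dx = 4x + (-16) = 0 => x = 4
df/dy = 6y + (0) = 0 => y = 0
df/dz = 2z + (-6) = 0 => z = 3
f(4,0,3) = 2*(4)^2 + 3*(0)^2 + 1*(3)^2 + -16*(4) + -6*(3) + 20 = -21
Hessian is diagonal with entries 4, 6, 2 > 0, confirmed minimum.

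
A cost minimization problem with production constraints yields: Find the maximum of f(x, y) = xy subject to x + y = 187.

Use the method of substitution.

Substitute y = 187 - x into f(x,y) = xy:
g(x) = x(187 - x) = 187x - x^2
g'(x) = 187 - 2x = 0  =>  x = 187/2
y = 187 - 187/2 = 187/2
Maximum value = (187/2) * (187/2) = 34969/4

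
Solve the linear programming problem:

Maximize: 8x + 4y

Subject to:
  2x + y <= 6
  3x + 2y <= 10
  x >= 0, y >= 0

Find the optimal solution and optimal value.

Feasible vertices: (0, 0), (0, 5), (2, 2), (3, 0)
Objective 8x + 4y at each:
  (0, 0): 0
  (0, 5): 20
  (2, 2): 24
  (3, 0): 24
Maximum is 24 at (2, 2).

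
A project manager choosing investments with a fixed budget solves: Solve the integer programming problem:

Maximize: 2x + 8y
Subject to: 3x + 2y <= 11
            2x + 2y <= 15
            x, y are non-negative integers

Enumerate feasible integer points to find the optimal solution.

Constraint 1: 3x + 2y <= 11
Constraint 2: 2x + 2y <= 15
Feasible x range (need y >= 0): 0 <= x <= min(11/3, 15/2) => x in {0, ..., 3}.
Enumerate feasible integer points row by row (the coefficient of y is 8 > 0, so for each x the largest feasible y gives the best value):
  x = 0: y <= min((11 - 3*0)/2, (15 - 2*0)/2) => y in {0, ..., 5}; best 2*0 + 8*5 = 40
  x = 1: y <= min((11 - 3*1)/2, (15 - 2*1)/2) => y in {0, ..., 4}; best 2*1 + 8*4 = 34
  x = 2: y <= min((11 - 3*2)/2, (15 - 2*2)/2) => y in {0, ..., 2}; best 2*2 + 8*2 = 20
  x = 3: y <= min((11 - 3*3)/2, (15 - 2*3)/2) => y in {0, ..., 1}; best 2*3 + 8*1 = 14
The maximum 2x + 8y = 40 is achieved at x = 0, y = 5.
Check: 3*0 + 2*5 = 10 <= 11 and 2*0 + 2*5 = 10 <= 15.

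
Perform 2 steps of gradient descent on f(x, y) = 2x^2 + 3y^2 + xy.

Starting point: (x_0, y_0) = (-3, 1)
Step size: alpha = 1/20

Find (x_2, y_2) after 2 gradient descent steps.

f(x,y) = 2x^2 + 3y^2 + xy
grad_x = 4x + 1y, grad_y = 6y + 1x
Step 1: grad = (-11, 3), (-49/20, 17/20)
Step 2: grad = (-179/20, 53/20), (-801/400, 287/400)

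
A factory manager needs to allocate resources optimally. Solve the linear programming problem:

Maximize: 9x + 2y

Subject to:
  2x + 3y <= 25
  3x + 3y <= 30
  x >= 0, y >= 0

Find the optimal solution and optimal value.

Feasible vertices: (0, 0), (0, 25/3), (5, 5), (10, 0)
Objective 9x + 2y at each:
  (0, 0): 0
  (0, 25/3): 50/3
  (5, 5): 55
  (10, 0): 90
Maximum is 90 at (10, 0).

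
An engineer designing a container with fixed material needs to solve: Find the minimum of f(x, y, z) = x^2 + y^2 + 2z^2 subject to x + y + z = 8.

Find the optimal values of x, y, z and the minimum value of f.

Using Lagrange multipliers on f = x^2 + y^2 + 2z^2 with constraint x + y + z = 8:
Conditions: 2*1*x = lambda, 2*1*y = lambda, 2*2*z = lambda
So x = lambda/2, y = lambda/2, z = lambda/4
Substituting into constraint: lambda * (5/4) = 8
lambda = 32/5
x = 16/5, y = 16/5, z = 8/5
Minimum value = 128/5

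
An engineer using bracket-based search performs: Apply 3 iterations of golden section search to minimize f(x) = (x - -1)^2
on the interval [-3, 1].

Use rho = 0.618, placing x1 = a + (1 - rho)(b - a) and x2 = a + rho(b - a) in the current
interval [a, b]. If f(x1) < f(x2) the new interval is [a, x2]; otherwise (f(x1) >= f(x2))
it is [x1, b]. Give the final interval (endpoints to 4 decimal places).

Golden section search for min of f(x) = (x - -1)^2 on [-3, 1].
Each step: x1 = a + (1 - rho)(b - a), x2 = a + rho(b - a); if f(x1) < f(x2) keep [a, x2], otherwise keep [x1, b].
Step 1: [-3.0000, 1.0000], x1=-1.4720 (f=0.2228), x2=-0.5280 (f=0.2228); f(x1) = f(x2) (tie, not '<') => keep [-1.4720, 1.0000]
Step 2: [-1.4720, 1.0000], x1=-0.5277 (f=0.2231), x2=0.0557 (f=1.1145); f(x1) < f(x2) => keep [-1.4720, 0.0557]
Step 3: [-1.4720, 0.0557], x1=-0.8884 (f=0.0125), x2=-0.5279 (f=0.2229); f(x1) < f(x2) => keep [-1.4720, -0.5279]
Final interval: [-1.4720, -0.5279]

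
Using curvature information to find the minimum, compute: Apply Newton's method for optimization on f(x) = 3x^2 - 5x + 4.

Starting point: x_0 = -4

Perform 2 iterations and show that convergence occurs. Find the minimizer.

f(x) = 3x^2 - 5x + 4, f'(x) = 6x + (-5), f''(x) = 6
Step 1: f'(-4) = -29, x_1 = -4 - -29/6 = 5/6
Step 2: f'(5/6) = 0, x_2 = 5/6 (converged)
Newton's method converges in 1 step for quadratics.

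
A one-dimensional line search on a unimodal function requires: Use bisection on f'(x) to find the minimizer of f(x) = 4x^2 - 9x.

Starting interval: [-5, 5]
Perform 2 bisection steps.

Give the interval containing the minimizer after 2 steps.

Finding critical point of f(x) = 4x^2 - 9x using bisection on f'(x) = 8x + -9.
f'(x) = 0 when x = 9/8.
Starting interval: [-5, 5]
Step 1: mid = 0, f'(mid) = -9, new interval = [0, 5]
Step 2: mid = 5/2, f'(mid) = 11, new interval = [0, 5/2]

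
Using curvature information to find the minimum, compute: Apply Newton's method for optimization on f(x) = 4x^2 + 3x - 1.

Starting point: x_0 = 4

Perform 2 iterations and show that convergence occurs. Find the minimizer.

f(x) = 4x^2 + 3x - 1, f'(x) = 8x + (3), f''(x) = 8
Step 1: f'(4) = 35, x_1 = 4 - 35/8 = -3/8
Step 2: f'(-3/8) = 0, x_2 = -3/8 (converged)
Newton's method converges in 1 step for quadratics.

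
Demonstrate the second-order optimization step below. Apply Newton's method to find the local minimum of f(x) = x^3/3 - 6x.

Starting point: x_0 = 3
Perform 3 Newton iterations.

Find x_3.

f(x) = x^3/3 - 6x
f'(x) = x^2 - 6, f''(x) = 2x
Newton update: x_{n+1} = x_n - (x_n^2 - 6)/(2*x_n)
Step 1: x_0 = 3, f'=3, f''=6, x_1 = 5/2
Step 2: x_1 = 5/2, f'=1/4, f''=5, x_2 = 49/20
Step 3: x_2 = 49/20, f'=1/400, f''=49/10, x_3 = 4801/1960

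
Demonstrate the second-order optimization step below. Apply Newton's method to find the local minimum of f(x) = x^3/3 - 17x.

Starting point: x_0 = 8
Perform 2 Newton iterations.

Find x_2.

f(x) = x^3/3 - 17x
f'(x) = x^2 - 17, f''(x) = 2x
Newton update: x_{n+1} = x_n - (x_n^2 - 17)/(2*x_n)
Step 1: x_0 = 8, f'=47, f''=16, x_1 = 81/16
Step 2: x_1 = 81/16, f'=2209/256, f''=81/8, x_2 = 10913/2592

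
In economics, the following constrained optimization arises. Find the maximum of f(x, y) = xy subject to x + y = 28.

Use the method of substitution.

Substitute y = 28 - x into f(x,y) = xy:
g(x) = x(28 - x) = 28x - x^2
g'(x) = 28 - 2x = 0  =>  x = 14
y = 28 - 14 = 14
Maximum value = 14 * 14 = 196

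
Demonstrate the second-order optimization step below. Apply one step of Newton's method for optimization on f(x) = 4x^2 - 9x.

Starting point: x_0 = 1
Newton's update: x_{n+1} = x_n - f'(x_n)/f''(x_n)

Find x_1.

f(x) = 4x^2 - 9x
f'(x) = 8x + (-9), f''(x) = 8
Newton step: x_1 = x_0 - f'(x_0)/f''(x_0)
f'(1) = -1
x_1 = 1 - -1/8 = 9/8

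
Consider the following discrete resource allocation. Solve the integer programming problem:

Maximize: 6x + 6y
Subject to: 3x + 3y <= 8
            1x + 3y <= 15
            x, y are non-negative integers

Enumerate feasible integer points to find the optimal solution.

Constraint 1: 3x + 3y <= 8
Constraint 2: 1x + 3y <= 15
Feasible x range (need y >= 0): 0 <= x <= min(8/3, 15/1) => x in {0, ..., 2}.
Enumerate feasible integer points row by row (the coefficient of y is 6 > 0, so for each x the largest feasible y gives the best value):
  x = 0: y <= min((8 - 3*0)/3, (15 - 1*0)/3) => y in {0, ..., 2}; best 6*0 + 6*2 = 12
  x = 1: y <= min((8 - 3*1)/3, (15 - 1*1)/3) => y in {0, ..., 1}; best 6*1 + 6*1 = 12
  x = 2: y <= min((8 - 3*2)/3, (15 - 1*2)/3) => y in {0}; best 6*2 + 6*0 = 12
The maximum 6x + 6y = 12 is achieved at x = 0, y = 2.
(The same value 12 is also attained at (1, 1), (2, 0).)
Check: 3*0 + 3*2 = 6 <= 8 and 1*0 + 3*2 = 6 <= 15.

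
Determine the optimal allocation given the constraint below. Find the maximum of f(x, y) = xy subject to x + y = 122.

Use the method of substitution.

Substitute y = 122 - x into f(x,y) = xy:
g(x) = x(122 - x) = 122x - x^2
g'(x) = 122 - 2x = 0  =>  x = 61
y = 122 - 61 = 61
Maximum value = 61 * 61 = 3721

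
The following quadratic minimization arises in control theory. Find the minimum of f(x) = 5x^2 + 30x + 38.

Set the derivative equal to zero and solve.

f(x) = 5x^2 + 30x + 38
f'(x) = 10x + (30) = 0
x = -30/10 = -3
f(-3) = -7
Since f''(x) = 10 > 0, this is a minimum.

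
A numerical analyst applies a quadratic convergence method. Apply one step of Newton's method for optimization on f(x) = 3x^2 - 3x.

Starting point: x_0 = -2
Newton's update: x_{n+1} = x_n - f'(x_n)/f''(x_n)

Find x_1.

f(x) = 3x^2 - 3x
f'(x) = 6x + (-3), f''(x) = 6
Newton step: x_1 = x_0 - f'(x_0)/f''(x_0)
f'(-2) = -15
x_1 = -2 - -15/6 = 1/2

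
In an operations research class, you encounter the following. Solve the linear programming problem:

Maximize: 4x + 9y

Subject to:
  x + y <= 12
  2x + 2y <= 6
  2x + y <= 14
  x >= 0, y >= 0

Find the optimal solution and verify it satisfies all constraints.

Feasible vertices: (0, 0), (0, 3), (3, 0)
Objective 4x + 9y at each vertex:
  (0, 0): 0
  (0, 3): 27
  (3, 0): 12
Maximum is 27 at (0, 3).
Verify constraints at (x, y) = (0, 3):
  1*0 + 1*3 = 3 <= 12
  2*0 + 2*3 = 6 <= 6 (active)
  2*0 + 1*3 = 3 <= 14
  x = 0 >= 0, y = 3 >= 0. All constraints satisfied.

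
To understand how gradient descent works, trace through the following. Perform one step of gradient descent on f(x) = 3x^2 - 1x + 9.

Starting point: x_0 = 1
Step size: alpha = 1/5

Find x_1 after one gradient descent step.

f(x) = 3x^2 - 1x + 9
f'(x) = 6x - 1
f'(1) = 6*1 + (-1) = 5
x_1 = x_0 - alpha * f'(x_0) = 1 - 1/5 * 5 = 0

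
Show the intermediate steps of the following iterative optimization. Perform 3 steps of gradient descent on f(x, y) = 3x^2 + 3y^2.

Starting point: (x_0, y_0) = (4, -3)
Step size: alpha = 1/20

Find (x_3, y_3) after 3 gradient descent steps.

f(x,y) = 3x^2 + 3y^2
grad_x = 6x + 0y, grad_y = 6y + 0x
Step 1: grad = (24, -18), (14/5, -21/10)
Step 2: grad = (84/5, -63/5), (49/25, -147/100)
Step 3: grad = (294/25, -441/50), (343/250, -1029/1000)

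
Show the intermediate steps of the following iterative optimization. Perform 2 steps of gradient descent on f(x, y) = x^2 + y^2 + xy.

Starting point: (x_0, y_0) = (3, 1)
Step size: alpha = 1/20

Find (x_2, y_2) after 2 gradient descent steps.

f(x,y) = x^2 + y^2 + xy
grad_x = 2x + 1y, grad_y = 2y + 1x
Step 1: grad = (7, 5), (53/20, 3/4)
Step 2: grad = (121/20, 83/20), (939/400, 217/400)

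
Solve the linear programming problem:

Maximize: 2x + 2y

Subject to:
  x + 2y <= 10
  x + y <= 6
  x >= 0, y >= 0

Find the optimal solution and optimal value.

Feasible vertices: (0, 0), (0, 5), (2, 4), (6, 0)
Objective 2x + 2y at each:
  (0, 0): 0
  (0, 5): 10
  (2, 4): 12
  (6, 0): 12
Maximum is 12 at (2, 4).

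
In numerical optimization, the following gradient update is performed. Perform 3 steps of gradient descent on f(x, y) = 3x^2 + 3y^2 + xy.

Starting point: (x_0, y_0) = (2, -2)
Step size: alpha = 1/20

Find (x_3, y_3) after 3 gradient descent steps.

f(x,y) = 3x^2 + 3y^2 + xy
grad_x = 6x + 1y, grad_y = 6y + 1x
Step 1: grad = (10, -10), (3/2, -3/2)
Step 2: grad = (15/2, -15/2), (9/8, -9/8)
Step 3: grad = (45/8, -45/8), (27/32, -27/32)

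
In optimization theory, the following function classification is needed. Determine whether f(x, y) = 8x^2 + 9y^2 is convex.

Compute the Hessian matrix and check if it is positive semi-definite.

f(x,y) = 8x^2 + 9y^2
Hessian H = [[16, 0], [0, 18]]
trace(H) = 34, det(H) = 288
Eigenvalues: (34 +/- sqrt(4)) / 2 = 18, 16
Since both eigenvalues > 0, f is convex.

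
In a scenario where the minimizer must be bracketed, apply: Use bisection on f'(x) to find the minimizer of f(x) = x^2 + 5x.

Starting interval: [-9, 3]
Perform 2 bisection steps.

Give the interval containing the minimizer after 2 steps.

Finding critical point of f(x) = x^2 + 5x using bisection on f'(x) = 2x + 5.
f'(x) = 0 when x = -5/2.
Starting interval: [-9, 3]
Step 1: mid = -3, f'(mid) = -1, new interval = [-3, 3]
Step 2: mid = 0, f'(mid) = 5, new interval = [-3, 0]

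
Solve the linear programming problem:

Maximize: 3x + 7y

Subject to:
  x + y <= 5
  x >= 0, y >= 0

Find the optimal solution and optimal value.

The feasible region has vertices at [(0, 0), (5, 0), (0, 5)].
Checking objective 3x + 7y at each vertex:
  (0, 0): 3*0 + 7*0 = 0
  (5, 0): 3*5 + 7*0 = 15
  (0, 5): 3*0 + 7*5 = 35
Maximum is 35 at (0, 5).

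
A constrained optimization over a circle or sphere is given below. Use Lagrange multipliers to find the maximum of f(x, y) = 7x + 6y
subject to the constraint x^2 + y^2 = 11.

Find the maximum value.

Set up Lagrange conditions: grad f = lambda * grad g
  7 = 2*lambda*x
  6 = 2*lambda*y
From these: x/y = 7/6, so x = 7t, y = 6t for some t.
Substitute into constraint: (7t)^2 + (6t)^2 = 11
  t^2 * 85 = 11
  t = sqrt(11/85)
Maximum = 7*x + 6*y = (7^2 + 6^2)*t = 85 * sqrt(11/85) = sqrt(935)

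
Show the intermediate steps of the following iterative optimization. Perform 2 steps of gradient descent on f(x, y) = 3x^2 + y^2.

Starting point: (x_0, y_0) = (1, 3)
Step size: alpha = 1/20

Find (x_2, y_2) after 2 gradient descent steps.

f(x,y) = 3x^2 + y^2
grad_x = 6x + 0y, grad_y = 2y + 0x
Step 1: grad = (6, 6), (7/10, 27/10)
Step 2: grad = (21/5, 27/5), (49/100, 243/100)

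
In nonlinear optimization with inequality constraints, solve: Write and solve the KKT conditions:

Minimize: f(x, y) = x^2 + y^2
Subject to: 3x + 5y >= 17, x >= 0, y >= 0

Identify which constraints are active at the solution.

KKT conditions for min x^2 + y^2 s.t. 3x + 5y >= 17, x >= 0, y >= 0:
Stationarity: 2x = mu*3 + mu_x, 2y = mu*5 + mu_y, with mu, mu_x, mu_y >= 0
Complementary slackness: mu*(3x + 5y - 17) = 0, mu_x*x = 0, mu_y*y = 0
(0, 0) is infeasible (3*0 + 5*0 < 17), so if mu = 0 stationarity would force x = mu_x/2 >= 0, y = mu_y/2 >= 0 with mu_x*x = mu_y*y = 0, i.e. x = y = 0: contradiction. Hence mu > 0 and 3x + 5y = 17 is active.
Try x > 0, y > 0 (so mu_x = mu_y = 0): x = 3*mu/2, y = 5*mu/2
Substitute: 3*(3*mu/2) + 5*(5*mu/2) = 17
  mu*34/2 = 17 => mu = 1
x* = 3/2 > 0, y* = 5/2 > 0, consistent with mu_x = mu_y = 0.
f is convex and the constraints are linear, so this KKT point is the global minimum.
f* = 17/2
Active constraints: 3x + 5y >= 17 (holds with equality, mu = 1 > 0); x >= 0 and y >= 0 are inactive (mu_x = mu_y = 0).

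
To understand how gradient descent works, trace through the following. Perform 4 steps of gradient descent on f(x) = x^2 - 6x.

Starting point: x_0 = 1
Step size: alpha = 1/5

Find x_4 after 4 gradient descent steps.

f(x) = x^2 - 6x, f'(x) = 2x + (-6)
Step 1: f'(1) = -4, x_1 = 1 - 1/5 * -4 = 9/5
Step 2: f'(9/5) = -12/5, x_2 = 9/5 - 1/5 * -12/5 = 57/25
Step 3: f'(57/25) = -36/25, x_3 = 57/25 - 1/5 * -36/25 = 321/125
Step 4: f'(321/125) = -108/125, x_4 = 321/125 - 1/5 * -108/125 = 1713/625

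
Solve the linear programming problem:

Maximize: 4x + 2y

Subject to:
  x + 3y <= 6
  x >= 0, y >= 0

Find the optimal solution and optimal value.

The feasible region has vertices at [(0, 0), (6, 0), (0, 2)].
Checking objective 4x + 2y at each vertex:
  (0, 0): 4*0 + 2*0 = 0
  (6, 0): 4*6 + 2*0 = 24
  (0, 2): 4*0 + 2*2 = 4
Maximum is 24 at (6, 0).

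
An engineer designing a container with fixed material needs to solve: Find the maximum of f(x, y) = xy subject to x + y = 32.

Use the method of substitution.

Substitute y = 32 - x into f(x,y) = xy:
g(x) = x(32 - x) = 32x - x^2
g'(x) = 32 - 2x = 0  =>  x = 16
y = 32 - 16 = 16
Maximum value = 16 * 16 = 256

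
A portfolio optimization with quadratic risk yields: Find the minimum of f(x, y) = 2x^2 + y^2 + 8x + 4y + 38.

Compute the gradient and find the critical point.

f(x,y) = 2x^2 + y^2 + 8x + 4y + 38
df/dx = 4x + (8) = 0  =>  x = -2
df/dy = 2y + (4) = 0  =>  y = -2
f(-2, -2) = 2*(-2)^2 + 1*(-2)^2 + 8*(-2) + 4*(-2) + 38 = 26
Hessian is diagonal with entries 4, 2 > 0, so this is a minimum.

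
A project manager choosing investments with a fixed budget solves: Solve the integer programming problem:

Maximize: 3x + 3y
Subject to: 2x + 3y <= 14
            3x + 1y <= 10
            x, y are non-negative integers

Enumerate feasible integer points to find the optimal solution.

Constraint 1: 2x + 3y <= 14
Constraint 2: 3x + 1y <= 10
Feasible x range (need y >= 0): 0 <= x <= min(14/2, 10/3) => x in {0, ..., 3}.
Enumerate feasible integer points row by row (the coefficient of y is 3 > 0, so for each x the largest feasible y gives the best value):
  x = 0: y <= min((14 - 2*0)/3, (10 - 3*0)/1) => y in {0, ..., 4}; best 3*0 + 3*4 = 12
  x = 1: y <= min((14 - 2*1)/3, (10 - 3*1)/1) => y in {0, ..., 4}; best 3*1 + 3*4 = 15
  x = 2: y <= min((14 - 2*2)/3, (10 - 3*2)/1) => y in {0, ..., 3}; best 3*2 + 3*3 = 15
  x = 3: y <= min((14 - 2*3)/3, (10 - 3*3)/1) => y in {0, ..., 1}; best 3*3 + 3*1 = 12
The maximum 3x + 3y = 15 is achieved at x = 1, y = 4.
(The same value 15 is also attained at (2, 3).)
Check: 2*1 + 3*4 = 14 <= 14 and 3*1 + 1*4 = 7 <= 10.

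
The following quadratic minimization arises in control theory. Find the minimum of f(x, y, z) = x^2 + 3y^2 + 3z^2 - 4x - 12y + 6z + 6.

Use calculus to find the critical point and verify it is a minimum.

f(x,y,z) = x^2 + 3y^2 + 3z^2 - 4x - 12y + 6z + 6
df/dx = 2x + (-4) = 0 => x = 2
df/dy = 6y + (-12) = 0 => y = 2
df/dz = 6z + (6) = 0 => z = -1
f(2,2,-1) = 1*(2)^2 + 3*(2)^2 + 3*(-1)^2 + -4*(2) + -12*(2) + 6*(-1) + 6 = -13
Hessian is diagonal with entries 2, 6, 6 > 0, confirmed minimum.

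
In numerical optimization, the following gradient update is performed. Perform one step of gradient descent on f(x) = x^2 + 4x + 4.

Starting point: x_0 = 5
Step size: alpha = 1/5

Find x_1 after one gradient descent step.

f(x) = x^2 + 4x + 4
f'(x) = 2x + 4
f'(5) = 2*5 + (4) = 14
x_1 = x_0 - alpha * f'(x_0) = 5 - 1/5 * 14 = 11/5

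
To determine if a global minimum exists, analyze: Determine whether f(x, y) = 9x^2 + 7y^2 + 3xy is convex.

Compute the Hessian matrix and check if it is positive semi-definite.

f(x,y) = 9x^2 + 7y^2 + 3xy
Hessian H = [[18, 3], [3, 14]]
trace(H) = 32, det(H) = 243
Eigenvalues: (32 +/- sqrt(52)) / 2 = 19.61, 12.39
Since both eigenvalues > 0, f is convex.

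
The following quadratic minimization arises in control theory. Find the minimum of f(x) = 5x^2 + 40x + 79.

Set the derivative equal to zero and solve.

f(x) = 5x^2 + 40x + 79
f'(x) = 10x + (40) = 0
x = -40/10 = -4
f(-4) = -1
Since f''(x) = 10 > 0, this is a minimum.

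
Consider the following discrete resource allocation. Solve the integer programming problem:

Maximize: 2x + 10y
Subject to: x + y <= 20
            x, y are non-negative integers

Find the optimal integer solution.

Objective: 2x + 10y, constraint: x + y <= 20
Coefficient of y is 10 > coefficient of x is 2, so allocate the entire budget to y.
Optimal: x = 0, y = 20, value = 200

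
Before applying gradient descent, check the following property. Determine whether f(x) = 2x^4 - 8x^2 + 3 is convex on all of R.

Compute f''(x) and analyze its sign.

f(x) = 2x^4 - 8x^2 + 3
f'(x) = 8x^3 + -16x
f''(x) = 24x^2 + -16
f''(0) = -16 < 0, so not convex near x = 0
Therefore, f is not globally convex on R.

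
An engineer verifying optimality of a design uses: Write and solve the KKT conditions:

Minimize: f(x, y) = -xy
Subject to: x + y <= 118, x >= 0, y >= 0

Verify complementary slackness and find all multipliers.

Problem: min -xy s.t. x + y <= 118 (multiplier lambda), x >= 0 (mu_x), y >= 0 (mu_y)
KKT stationarity: -y + lambda - mu_x = 0, -x + lambda - mu_y = 0, with lambda, mu_x, mu_y >= 0
Complementary slackness: lambda*(x + y - 118) = 0, mu_x*x = 0, mu_y*y = 0
If lambda = 0: y = -mu_x <= 0 and x = -mu_y <= 0 force x = y = 0 with f = 0; but x = y = 59 is feasible with f = -3481 < 0, so this is not the minimum. Hence lambda > 0 and x + y = 118.
Try x > 0, y > 0 (so mu_x = mu_y = 0): y = lambda, x = lambda => x = y = lambda
x + y = 118 => 2*lambda = 118 => lambda = 59
x* = y* = 59 > 0, consistent with mu_x = mu_y = 0.
(Any feasible point with x = 0 or y = 0 has f = 0 > -3481, so the minimum is not on those boundaries.)
min(-xy) = -3481 (i.e. max xy = 3481)
Multipliers: lambda = 59, mu_x = 0, mu_y = 0
Complementary slackness: lambda*(x + y - 118) = 59*(59 + 59 - 118) = 0, mu_x*x = 0*59 = 0, mu_y*y = 0*59 = 0. Satisfied.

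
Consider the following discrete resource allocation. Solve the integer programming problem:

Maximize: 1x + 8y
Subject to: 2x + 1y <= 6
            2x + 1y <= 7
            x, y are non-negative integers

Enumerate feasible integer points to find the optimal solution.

Constraint 1: 2x + 1y <= 6
Constraint 2: 2x + 1y <= 7
Feasible x range (need y >= 0): 0 <= x <= min(6/2, 7/2) => x in {0, ..., 3}.
Enumerate feasible integer points row by row (the coefficient of y is 8 > 0, so for each x the largest feasible y gives the best value):
  x = 0: y <= min((6 - 2*0)/1, (7 - 2*0)/1) => y in {0, ..., 6}; best 1*0 + 8*6 = 48
  x = 1: y <= min((6 - 2*1)/1, (7 - 2*1)/1) => y in {0, ..., 4}; best 1*1 + 8*4 = 33
  x = 2: y <= min((6 - 2*2)/1, (7 - 2*2)/1) => y in {0, ..., 2}; best 1*2 + 8*2 = 18
  x = 3: y <= min((6 - 2*3)/1, (7 - 2*3)/1) => y in {0}; best 1*3 + 8*0 = 3
The maximum 1x + 8y = 48 is achieved at x = 0, y = 6.
Check: 2*0 + 1*6 = 6 <= 6 and 2*0 + 1*6 = 6 <= 7.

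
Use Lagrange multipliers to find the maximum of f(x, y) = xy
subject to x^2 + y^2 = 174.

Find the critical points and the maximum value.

Lagrange conditions: y = 2*lambda*x and x = 2*lambda*y
If x = 0 then y = 0, violating the constraint, so x, y != 0.
Dividing: y/x = x/y => x^2 = y^2 => y = x or y = -x
Constraint: 2x^2 = 174 => x^2 = 87 => x = +/-sqrt(87)
Critical points: (sqrt(87), sqrt(87)), (-sqrt(87), -sqrt(87)), (sqrt(87), -sqrt(87)), (-sqrt(87), sqrt(87))
  y = x:  xy = x^2 = 87  at (sqrt(87), sqrt(87)) and (-sqrt(87), -sqrt(87))
  y = -x: xy = -x^2 = -87 at (sqrt(87), -sqrt(87)) and (-sqrt(87), sqrt(87))
Maximum xy = 87 at (sqrt(87), sqrt(87)) and (-sqrt(87), -sqrt(87))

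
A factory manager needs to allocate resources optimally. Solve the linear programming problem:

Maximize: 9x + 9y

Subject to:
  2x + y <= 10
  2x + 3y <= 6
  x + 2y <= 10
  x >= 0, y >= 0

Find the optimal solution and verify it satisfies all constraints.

Feasible vertices: (0, 0), (0, 2), (3, 0)
Objective 9x + 9y at each vertex:
  (0, 0): 0
  (0, 2): 18
  (3, 0): 27
Maximum is 27 at (3, 0).
Verify constraints at (x, y) = (3, 0):
  2*3 + 1*0 = 6 <= 10
  2*3 + 3*0 = 6 <= 6 (active)
  1*3 + 2*0 = 3 <= 10
  x = 3 >= 0, y = 0 >= 0. All constraints satisfied.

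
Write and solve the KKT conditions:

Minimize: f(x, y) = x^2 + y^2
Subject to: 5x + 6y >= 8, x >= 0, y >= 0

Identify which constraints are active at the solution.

KKT conditions for min x^2 + y^2 s.t. 5x + 6y >= 8, x >= 0, y >= 0:
Stationarity: 2x = mu*5 + mu_x, 2y = mu*6 + mu_y, with mu, mu_x, mu_y >= 0
Complementary slackness: mu*(5x + 6y - 8) = 0, mu_x*x = 0, mu_y*y = 0
(0, 0) is infeasible (5*0 + 6*0 < 8), so if mu = 0 stationarity would force x = mu_x/2 >= 0, y = mu_y/2 >= 0 with mu_x*x = mu_y*y = 0, i.e. x = y = 0: contradiction. Hence mu > 0 and 5x + 6y = 8 is active.
Try x > 0, y > 0 (so mu_x = mu_y = 0): x = 5*mu/2, y = 6*mu/2
Substitute: 5*(5*mu/2) + 6*(6*mu/2) = 8
  mu*61/2 = 8 => mu = 16/61
x* = 40/61 > 0, y* = 48/61 > 0, consistent with mu_x = mu_y = 0.
f is convex and the constraints are linear, so this KKT point is the global minimum.
f* = 64/61
Active constraints: 5x + 6y >= 8 (holds with equality, mu = 16/61 > 0); x >= 0 and y >= 0 are inactive (mu_x = mu_y = 0).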